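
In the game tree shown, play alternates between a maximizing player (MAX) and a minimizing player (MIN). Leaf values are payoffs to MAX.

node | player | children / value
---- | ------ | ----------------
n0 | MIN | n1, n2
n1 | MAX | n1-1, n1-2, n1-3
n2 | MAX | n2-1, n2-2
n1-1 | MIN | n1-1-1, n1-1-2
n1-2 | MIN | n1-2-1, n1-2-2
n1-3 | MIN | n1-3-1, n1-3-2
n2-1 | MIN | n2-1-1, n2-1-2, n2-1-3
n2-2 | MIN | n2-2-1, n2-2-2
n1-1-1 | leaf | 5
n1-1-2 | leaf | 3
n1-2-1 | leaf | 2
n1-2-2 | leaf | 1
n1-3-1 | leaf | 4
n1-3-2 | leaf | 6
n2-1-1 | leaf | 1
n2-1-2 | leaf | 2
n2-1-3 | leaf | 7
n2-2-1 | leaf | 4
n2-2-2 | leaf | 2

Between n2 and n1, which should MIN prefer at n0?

n2

n2-1 (MIN): min(1, 2, 7) = 1
n2-2 (MIN): min(4, 2) = 2
n2 (MAX): max(1, 2) = 2
n1-1 (MIN): min(5, 3) = 3
n1-2 (MIN): min(2, 1) = 1
n1-3 (MIN): min(4, 6) = 4
n1 (MAX): max(3, 1, 4) = 4
MIN prefers the lower value; n2=2, n1=4. n2 is better since 2 < 4.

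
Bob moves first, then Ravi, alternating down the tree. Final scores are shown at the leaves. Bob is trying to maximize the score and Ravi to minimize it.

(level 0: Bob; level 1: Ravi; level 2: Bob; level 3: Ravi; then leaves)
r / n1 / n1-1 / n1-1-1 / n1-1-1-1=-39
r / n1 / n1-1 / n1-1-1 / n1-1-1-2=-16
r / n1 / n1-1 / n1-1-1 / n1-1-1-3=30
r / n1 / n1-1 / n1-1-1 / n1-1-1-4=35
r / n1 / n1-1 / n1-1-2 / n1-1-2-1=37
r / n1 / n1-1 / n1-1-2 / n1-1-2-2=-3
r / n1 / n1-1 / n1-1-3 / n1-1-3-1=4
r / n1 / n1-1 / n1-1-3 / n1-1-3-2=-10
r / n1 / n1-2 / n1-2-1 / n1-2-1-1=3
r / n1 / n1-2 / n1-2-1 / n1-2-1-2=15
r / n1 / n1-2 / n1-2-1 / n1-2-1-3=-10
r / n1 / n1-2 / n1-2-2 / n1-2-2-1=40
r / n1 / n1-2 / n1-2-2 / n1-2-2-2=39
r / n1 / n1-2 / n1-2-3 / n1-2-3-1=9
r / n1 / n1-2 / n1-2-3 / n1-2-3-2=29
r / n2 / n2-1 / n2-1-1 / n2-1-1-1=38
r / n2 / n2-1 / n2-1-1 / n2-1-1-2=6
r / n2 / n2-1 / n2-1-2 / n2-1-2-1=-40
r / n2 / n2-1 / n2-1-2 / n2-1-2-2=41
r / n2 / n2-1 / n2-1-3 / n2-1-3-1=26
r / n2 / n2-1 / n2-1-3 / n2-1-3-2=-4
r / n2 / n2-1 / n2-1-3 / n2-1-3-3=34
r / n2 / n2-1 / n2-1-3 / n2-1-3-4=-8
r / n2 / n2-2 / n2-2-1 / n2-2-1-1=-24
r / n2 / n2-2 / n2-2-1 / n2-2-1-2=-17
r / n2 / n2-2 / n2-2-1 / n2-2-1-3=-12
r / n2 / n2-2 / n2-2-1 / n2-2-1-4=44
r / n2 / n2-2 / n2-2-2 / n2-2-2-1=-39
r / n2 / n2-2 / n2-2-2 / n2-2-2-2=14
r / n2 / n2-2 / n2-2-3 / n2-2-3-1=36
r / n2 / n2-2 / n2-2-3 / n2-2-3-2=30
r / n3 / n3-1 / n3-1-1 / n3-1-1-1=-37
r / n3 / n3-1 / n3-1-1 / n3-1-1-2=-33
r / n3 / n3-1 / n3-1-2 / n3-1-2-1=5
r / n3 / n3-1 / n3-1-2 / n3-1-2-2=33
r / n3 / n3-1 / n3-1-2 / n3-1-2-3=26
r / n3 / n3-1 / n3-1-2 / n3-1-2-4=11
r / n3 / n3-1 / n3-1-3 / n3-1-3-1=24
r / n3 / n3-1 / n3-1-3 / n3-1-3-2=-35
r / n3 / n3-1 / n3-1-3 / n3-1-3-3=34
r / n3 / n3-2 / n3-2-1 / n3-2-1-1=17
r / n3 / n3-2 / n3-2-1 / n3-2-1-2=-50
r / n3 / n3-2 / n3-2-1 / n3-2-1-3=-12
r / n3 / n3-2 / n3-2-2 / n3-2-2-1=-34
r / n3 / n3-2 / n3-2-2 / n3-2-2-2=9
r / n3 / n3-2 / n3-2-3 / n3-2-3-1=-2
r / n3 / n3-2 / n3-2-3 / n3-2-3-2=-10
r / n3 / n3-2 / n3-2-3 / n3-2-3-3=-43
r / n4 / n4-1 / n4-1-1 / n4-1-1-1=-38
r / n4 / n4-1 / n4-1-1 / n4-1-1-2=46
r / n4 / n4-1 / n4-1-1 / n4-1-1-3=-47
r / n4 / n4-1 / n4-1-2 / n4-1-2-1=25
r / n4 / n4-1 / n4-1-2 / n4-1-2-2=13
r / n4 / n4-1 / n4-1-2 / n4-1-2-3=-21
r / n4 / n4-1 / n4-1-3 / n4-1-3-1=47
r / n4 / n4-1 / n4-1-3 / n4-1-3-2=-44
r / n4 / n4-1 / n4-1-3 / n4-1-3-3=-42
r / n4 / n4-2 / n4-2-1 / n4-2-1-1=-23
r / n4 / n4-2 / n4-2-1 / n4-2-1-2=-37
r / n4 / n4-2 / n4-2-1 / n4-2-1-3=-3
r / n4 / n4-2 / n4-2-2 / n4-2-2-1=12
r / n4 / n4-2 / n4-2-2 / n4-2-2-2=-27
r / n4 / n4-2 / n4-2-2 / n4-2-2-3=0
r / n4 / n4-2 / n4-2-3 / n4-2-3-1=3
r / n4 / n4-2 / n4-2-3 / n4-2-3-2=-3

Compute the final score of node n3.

n3-1-1 (Ravi): min(-37, -33) = -37
n3-1-2 (Ravi): min(5, 33, 26, 11) = 5
n3-1-3 (Ravi): min(24, -35, 34) = -35
n3-1 (Bob): max(-37, 5, -35) = 5
n3-2-1 (Ravi): min(17, -50, -12) = -50
n3-2-2 (Ravi): min(-34, 9) = -34
n3-2-3 (Ravi): min(-2, -10, -43) = -43
n3-2 (Bob): max(-50, -34, -43) = -34
n3 (Ravi): min(5, -34) = -34

-34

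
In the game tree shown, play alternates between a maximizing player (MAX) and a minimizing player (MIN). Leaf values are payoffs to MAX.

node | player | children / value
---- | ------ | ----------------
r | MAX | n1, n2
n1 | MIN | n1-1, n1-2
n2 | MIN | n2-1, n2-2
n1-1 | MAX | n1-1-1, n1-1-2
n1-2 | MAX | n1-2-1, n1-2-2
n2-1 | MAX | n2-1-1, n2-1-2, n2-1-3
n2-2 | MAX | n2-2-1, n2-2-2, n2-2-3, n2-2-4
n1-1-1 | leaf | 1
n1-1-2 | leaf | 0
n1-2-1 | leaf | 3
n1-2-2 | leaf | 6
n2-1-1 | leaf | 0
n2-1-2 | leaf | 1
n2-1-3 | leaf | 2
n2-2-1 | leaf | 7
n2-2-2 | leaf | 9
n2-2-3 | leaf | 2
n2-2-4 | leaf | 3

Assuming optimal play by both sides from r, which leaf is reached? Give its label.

n1-1 (MAX): max(1, 0) = 1
n1-2 (MAX): max(3, 6) = 6
n1 (MIN): min(1, 6) = 1
n2-1 (MAX): max(0, 1, 2) = 2
n2-2 (MAX): max(7, 9, 2, 3) = 9
n2 (MIN): min(2, 9) = 2
r (MAX): max(1, 2) = 2
At r, MAX picks n2 (highest: 2).
At n2, MIN picks n2-1 (lowest: 2).
At n2-1, MAX picks n2-1-3 (highest: 2).
Terminal value 2.

n2-1-3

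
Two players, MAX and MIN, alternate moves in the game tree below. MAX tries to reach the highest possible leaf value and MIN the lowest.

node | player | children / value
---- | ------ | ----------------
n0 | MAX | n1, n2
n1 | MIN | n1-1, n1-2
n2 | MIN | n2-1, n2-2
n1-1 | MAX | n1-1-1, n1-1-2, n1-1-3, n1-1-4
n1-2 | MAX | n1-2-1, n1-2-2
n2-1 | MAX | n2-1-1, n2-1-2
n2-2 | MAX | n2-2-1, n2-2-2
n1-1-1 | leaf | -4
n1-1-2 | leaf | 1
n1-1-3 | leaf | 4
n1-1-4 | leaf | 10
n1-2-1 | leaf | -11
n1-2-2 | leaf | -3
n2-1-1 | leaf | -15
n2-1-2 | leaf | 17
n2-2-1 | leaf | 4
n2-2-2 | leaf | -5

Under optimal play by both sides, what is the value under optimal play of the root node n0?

4

n1-1 (MAX): max(-4, 1, 4, 10) = 10
n1-2 (MAX): max(-11, -3) = -3
n1 (MIN): min(10, -3) = -3
n2-1 (MAX): max(-15, 17) = 17
n2-2 (MAX): max(4, -5) = 4
n2 (MIN): min(17, 4) = 4
n0 (MAX): max(-3, 4) = 4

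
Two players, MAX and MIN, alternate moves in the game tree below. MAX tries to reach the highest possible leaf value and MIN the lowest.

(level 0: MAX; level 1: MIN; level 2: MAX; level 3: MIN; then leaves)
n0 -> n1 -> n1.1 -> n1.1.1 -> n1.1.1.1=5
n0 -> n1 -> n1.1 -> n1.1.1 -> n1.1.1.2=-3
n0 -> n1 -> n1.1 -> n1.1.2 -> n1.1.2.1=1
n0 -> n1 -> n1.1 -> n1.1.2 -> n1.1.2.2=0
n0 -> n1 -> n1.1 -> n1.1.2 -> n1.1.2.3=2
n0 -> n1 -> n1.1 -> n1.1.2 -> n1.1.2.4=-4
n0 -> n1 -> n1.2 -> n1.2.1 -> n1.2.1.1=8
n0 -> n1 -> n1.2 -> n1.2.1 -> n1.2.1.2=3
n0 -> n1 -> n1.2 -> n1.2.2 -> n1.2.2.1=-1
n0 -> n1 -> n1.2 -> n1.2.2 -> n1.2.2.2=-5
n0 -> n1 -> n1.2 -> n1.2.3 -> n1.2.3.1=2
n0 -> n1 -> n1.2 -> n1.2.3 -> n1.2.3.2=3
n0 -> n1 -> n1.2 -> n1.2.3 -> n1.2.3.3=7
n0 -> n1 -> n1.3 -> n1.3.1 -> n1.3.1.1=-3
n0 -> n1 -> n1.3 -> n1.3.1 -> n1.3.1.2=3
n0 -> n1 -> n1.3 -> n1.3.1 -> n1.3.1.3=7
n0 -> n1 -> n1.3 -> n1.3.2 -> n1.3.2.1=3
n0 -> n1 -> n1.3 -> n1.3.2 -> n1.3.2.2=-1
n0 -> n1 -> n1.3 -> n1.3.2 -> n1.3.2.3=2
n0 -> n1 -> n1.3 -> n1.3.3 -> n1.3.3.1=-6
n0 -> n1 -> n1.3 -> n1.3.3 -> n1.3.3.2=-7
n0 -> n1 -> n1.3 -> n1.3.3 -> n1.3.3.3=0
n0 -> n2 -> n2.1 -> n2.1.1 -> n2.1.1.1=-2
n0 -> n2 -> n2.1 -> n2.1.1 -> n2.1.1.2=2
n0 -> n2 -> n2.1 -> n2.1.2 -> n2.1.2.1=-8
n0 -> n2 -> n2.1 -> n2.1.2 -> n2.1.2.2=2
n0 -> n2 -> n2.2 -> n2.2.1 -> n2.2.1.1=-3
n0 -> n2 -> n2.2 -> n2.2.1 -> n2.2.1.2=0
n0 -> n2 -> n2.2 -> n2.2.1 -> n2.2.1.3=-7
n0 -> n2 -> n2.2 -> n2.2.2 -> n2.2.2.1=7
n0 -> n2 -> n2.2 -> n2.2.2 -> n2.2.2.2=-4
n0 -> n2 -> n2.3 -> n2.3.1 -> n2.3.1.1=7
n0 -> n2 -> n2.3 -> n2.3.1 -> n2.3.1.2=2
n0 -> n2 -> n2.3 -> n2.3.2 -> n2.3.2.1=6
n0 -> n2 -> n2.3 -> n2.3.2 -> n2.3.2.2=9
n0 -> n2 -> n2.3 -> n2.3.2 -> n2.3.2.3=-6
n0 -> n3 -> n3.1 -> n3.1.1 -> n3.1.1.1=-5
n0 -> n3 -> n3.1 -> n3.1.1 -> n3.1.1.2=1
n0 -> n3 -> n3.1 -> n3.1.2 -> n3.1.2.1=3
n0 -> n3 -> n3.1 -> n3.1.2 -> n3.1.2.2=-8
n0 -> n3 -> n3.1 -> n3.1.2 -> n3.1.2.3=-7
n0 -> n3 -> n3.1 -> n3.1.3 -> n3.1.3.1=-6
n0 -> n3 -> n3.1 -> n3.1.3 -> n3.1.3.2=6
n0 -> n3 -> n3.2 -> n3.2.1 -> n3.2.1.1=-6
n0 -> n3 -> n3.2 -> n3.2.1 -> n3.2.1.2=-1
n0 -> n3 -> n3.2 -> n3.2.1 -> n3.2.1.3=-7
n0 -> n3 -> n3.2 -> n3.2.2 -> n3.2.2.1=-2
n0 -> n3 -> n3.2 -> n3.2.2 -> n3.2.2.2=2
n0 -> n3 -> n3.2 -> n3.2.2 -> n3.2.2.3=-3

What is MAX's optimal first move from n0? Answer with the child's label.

n1

n1.1.1 (MIN): min(5, -3) = -3
n1.1.2 (MIN): min(1, 0, 2, -4) = -4
n1.1 (MAX): max(-3, -4) = -3
n1.2.1 (MIN): min(8, 3) = 3
n1.2.2 (MIN): min(-1, -5) = -5
n1.2.3 (MIN): min(2, 3, 7) = 2
n1.2 (MAX): max(3, -5, 2) = 3
n1.3.1 (MIN): min(-3, 3, 7) = -3
n1.3.2 (MIN): min(3, -1, 2) = -1
n1.3.3 (MIN): min(-6, -7, 0) = -7
n1.3 (MAX): max(-3, -1, -7) = -1
n1 (MIN): min(-3, 3, -1) = -3
n2.1.1 (MIN): min(-2, 2) = -2
n2.1.2 (MIN): min(-8, 2) = -8
n2.1 (MAX): max(-2, -8) = -2
n2.2.1 (MIN): min(-3, 0, -7) = -7
n2.2.2 (MIN): min(7, -4) = -4
n2.2 (MAX): max(-7, -4) = -4
n2.3.1 (MIN): min(7, 2) = 2
n2.3.2 (MIN): min(6, 9, -6) = -6
n2.3 (MAX): max(2, -6) = 2
n2 (MIN): min(-2, -4, 2) = -4
n3.1.1 (MIN): min(-5, 1) = -5
n3.1.2 (MIN): min(3, -8, -7) = -8
n3.1.3 (MIN): min(-6, 6) = -6
n3.1 (MAX): max(-5, -8, -6) = -5
n3.2.1 (MIN): min(-6, -1, -7) = -7
n3.2.2 (MIN): min(-2, 2, -3) = -3
n3.2 (MAX): max(-7, -3) = -3
n3 (MIN): min(-5, -3) = -5
n0 (MAX): max(-3, -4, -5) = -3
MAX at n0 wants the highest of {n1=-3, n2=-4, n3=-5}, so chooses n1.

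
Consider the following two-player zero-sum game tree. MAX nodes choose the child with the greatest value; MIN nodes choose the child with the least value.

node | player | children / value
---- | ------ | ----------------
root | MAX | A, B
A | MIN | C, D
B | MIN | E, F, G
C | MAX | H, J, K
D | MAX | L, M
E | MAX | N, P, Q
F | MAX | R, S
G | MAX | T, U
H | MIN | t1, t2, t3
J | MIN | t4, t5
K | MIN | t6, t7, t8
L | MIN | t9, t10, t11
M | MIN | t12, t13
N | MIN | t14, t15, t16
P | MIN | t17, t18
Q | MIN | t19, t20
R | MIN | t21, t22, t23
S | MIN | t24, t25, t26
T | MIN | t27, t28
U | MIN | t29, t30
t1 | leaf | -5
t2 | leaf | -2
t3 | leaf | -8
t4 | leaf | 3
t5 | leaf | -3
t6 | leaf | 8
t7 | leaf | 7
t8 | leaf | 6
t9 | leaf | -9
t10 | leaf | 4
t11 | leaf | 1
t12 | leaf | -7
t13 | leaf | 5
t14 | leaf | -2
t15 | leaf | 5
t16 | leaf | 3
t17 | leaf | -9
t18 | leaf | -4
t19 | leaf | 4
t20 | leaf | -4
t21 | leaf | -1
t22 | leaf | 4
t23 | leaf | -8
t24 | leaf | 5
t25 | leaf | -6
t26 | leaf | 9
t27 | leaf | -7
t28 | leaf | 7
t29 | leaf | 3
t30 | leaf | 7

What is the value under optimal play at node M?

-7

M (MIN): min(-7, 5) = -7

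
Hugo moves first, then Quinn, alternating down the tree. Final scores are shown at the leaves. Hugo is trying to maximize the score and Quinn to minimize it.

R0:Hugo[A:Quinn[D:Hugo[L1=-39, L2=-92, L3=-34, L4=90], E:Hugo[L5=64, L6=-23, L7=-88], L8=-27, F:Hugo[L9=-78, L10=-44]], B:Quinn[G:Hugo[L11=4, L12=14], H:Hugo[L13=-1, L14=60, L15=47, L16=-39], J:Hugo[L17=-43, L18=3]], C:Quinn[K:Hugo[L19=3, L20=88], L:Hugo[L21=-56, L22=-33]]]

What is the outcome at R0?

D (Hugo): max(-39, -92, -34, 90) = 90
E (Hugo): max(64, -23, -88) = 64
F (Hugo): max(-78, -44) = -44
A (Quinn): min(90, 64, -27, -44) = -44
G (Hugo): max(4, 14) = 14
H (Hugo): max(-1, 60, 47, -39) = 60
J (Hugo): max(-43, 3) = 3
B (Quinn): min(14, 60, 3) = 3
K (Hugo): max(3, 88) = 88
L (Hugo): max(-56, -33) = -33
C (Quinn): min(88, -33) = -33
R0 (Hugo): max(-44, 3, -33) = 3

3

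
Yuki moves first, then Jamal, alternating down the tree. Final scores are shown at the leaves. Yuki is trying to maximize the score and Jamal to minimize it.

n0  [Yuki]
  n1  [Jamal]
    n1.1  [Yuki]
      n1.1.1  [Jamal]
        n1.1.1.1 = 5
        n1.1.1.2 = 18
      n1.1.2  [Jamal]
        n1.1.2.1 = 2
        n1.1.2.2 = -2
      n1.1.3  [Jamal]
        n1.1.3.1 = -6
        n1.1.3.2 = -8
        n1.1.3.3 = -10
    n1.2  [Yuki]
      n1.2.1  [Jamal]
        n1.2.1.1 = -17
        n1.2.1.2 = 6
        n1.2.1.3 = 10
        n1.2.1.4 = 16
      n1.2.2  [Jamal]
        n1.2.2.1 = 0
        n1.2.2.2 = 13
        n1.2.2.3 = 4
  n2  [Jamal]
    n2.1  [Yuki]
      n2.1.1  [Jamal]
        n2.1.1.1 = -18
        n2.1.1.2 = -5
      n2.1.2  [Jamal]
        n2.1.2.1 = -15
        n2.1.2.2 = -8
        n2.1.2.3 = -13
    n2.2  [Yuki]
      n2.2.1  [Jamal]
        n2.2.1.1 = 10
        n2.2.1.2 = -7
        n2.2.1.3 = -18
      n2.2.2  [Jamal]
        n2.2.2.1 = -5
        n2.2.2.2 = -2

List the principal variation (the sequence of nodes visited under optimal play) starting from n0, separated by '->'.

n0 -> n1 -> n1.2 -> n1.2.2 -> n1.2.2.1

n1.1.1 (Jamal): min(5, 18) = 5
n1.1.2 (Jamal): min(2, -2) = -2
n1.1.3 (Jamal): min(-6, -8, -10) = -10
n1.1 (Yuki): max(5, -2, -10) = 5
n1.2.1 (Jamal): min(-17, 6, 10, 16) = -17
n1.2.2 (Jamal): min(0, 13, 4) = 0
n1.2 (Yuki): max(-17, 0) = 0
n1 (Jamal): min(5, 0) = 0
n2.1.1 (Jamal): min(-18, -5) = -18
n2.1.2 (Jamal): min(-15, -8, -13) = -15
n2.1 (Yuki): max(-18, -15) = -15
n2.2.1 (Jamal): min(10, -7, -18) = -18
n2.2.2 (Jamal): min(-5, -2) = -5
n2.2 (Yuki): max(-18, -5) = -5
n2 (Jamal): min(-15, -5) = -15
n0 (Yuki): max(0, -15) = 0
At n0, Yuki picks n1 (highest: 0).
At n1, Jamal picks n1.2 (lowest: 0).
At n1.2, Yuki picks n1.2.2 (highest: 0).
At n1.2.2, Jamal picks n1.2.2.1 (lowest: 0).
Terminal value 0.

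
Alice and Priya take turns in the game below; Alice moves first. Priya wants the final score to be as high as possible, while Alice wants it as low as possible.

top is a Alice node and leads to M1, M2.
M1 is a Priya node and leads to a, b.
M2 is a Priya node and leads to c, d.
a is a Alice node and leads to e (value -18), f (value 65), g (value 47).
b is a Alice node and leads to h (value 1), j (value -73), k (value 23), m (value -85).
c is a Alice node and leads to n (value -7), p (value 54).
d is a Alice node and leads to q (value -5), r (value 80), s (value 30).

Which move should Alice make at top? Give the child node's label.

M1

a (Alice): min(-18, 65, 47) = -18
b (Alice): min(1, -73, 23, -85) = -85
M1 (Priya): max(-18, -85) = -18
c (Alice): min(-7, 54) = -7
d (Alice): min(-5, 80, 30) = -5
M2 (Priya): max(-7, -5) = -5
top (Alice): min(-18, -5) = -18
Alice at top wants the lowest of {M1=-18, M2=-5}, so chooses M1.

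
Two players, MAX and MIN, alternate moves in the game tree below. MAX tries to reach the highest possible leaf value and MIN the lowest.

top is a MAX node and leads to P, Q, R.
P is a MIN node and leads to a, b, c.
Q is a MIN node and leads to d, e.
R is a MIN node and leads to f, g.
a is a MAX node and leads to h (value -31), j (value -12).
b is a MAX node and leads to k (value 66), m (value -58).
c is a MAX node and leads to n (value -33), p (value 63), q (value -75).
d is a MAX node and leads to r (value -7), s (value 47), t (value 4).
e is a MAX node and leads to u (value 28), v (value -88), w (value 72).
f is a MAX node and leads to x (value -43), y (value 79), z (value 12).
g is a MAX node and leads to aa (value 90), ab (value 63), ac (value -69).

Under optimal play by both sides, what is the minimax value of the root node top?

79

a (MAX): max(-31, -12) = -12
b (MAX): max(66, -58) = 66
c (MAX): max(-33, 63, -75) = 63
P (MIN): min(-12, 66, 63) = -12
d (MAX): max(-7, 47, 4) = 47
e (MAX): max(28, -88, 72) = 72
Q (MIN): min(47, 72) = 47
f (MAX): max(-43, 79, 12) = 79
g (MAX): max(90, 63, -69) = 90
R (MIN): min(79, 90) = 79
top (MAX): max(-12, 47, 79) = 79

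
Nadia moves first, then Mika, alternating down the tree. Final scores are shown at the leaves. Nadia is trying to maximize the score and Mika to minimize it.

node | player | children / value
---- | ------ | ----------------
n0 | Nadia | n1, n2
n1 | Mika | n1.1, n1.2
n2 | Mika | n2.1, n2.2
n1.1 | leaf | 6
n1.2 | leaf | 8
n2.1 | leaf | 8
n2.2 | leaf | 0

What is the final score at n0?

n1 (Mika): min(6, 8) = 6
n2 (Mika): min(8, 0) = 0
n0 (Nadia): max(6, 0) = 6

6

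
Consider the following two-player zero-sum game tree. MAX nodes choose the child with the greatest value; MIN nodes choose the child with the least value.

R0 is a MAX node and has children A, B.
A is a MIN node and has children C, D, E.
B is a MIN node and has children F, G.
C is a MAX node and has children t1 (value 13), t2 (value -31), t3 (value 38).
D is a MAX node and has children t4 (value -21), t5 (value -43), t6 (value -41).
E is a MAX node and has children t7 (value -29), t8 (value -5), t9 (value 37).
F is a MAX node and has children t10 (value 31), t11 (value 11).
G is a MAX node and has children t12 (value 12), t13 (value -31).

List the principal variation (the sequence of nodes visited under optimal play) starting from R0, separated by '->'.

C (MAX): max(13, -31, 38) = 38
D (MAX): max(-21, -43, -41) = -21
E (MAX): max(-29, -5, 37) = 37
A (MIN): min(38, -21, 37) = -21
F (MAX): max(31, 11) = 31
G (MAX): max(12, -31) = 12
B (MIN): min(31, 12) = 12
R0 (MAX): max(-21, 12) = 12
At R0, MAX picks B (highest: 12).
At B, MIN picks G (lowest: 12).
At G, MAX picks t12 (highest: 12).
Terminal value 12.

R0 -> B -> G -> t12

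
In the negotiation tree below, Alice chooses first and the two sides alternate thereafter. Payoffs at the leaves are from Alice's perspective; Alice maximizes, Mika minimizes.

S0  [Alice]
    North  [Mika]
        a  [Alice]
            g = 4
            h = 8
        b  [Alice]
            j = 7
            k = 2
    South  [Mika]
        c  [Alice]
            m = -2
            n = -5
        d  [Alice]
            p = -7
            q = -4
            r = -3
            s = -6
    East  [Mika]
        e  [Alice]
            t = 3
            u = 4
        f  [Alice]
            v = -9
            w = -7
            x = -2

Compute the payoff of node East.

e (Alice): max(3, 4) = 4
f (Alice): max(-9, -7, -2) = -2
East (Mika): min(4, -2) = -2

-2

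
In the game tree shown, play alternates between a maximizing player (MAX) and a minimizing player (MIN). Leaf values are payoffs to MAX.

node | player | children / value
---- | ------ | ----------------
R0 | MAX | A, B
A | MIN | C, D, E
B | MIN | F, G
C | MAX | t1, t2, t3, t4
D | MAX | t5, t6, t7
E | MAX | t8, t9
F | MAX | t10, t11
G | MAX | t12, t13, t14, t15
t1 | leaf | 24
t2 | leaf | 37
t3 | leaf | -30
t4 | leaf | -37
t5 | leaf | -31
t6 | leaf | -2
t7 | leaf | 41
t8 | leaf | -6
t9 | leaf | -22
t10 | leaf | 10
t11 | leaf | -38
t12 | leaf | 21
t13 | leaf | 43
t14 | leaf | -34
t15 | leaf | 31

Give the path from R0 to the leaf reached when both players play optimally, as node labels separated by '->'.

C (MAX): max(24, 37, -30, -37) = 37
D (MAX): max(-31, -2, 41) = 41
E (MAX): max(-6, -22) = -6
A (MIN): min(37, 41, -6) = -6
F (MAX): max(10, -38) = 10
G (MAX): max(21, 43, -34, 31) = 43
B (MIN): min(10, 43) = 10
R0 (MAX): max(-6, 10) = 10
At R0, MAX picks B (highest: 10).
At B, MIN picks F (lowest: 10).
At F, MAX picks t10 (highest: 10).
Terminal value 10.

R0 -> B -> F -> t10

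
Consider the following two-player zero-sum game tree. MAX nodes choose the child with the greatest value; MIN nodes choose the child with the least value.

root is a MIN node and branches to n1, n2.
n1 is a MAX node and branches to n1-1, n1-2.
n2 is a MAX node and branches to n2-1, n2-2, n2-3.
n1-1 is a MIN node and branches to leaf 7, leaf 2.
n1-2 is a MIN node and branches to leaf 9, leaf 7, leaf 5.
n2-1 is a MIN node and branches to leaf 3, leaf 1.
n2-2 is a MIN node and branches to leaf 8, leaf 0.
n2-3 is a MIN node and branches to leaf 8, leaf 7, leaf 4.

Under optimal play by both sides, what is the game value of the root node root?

n1-1 (MIN): min(7, 2) = 2
n1-2 (MIN): min(9, 7, 5) = 5
n1 (MAX): max(2, 5) = 5
n2-1 (MIN): min(3, 1) = 1
n2-2 (MIN): min(8, 0) = 0
n2-3 (MIN): min(8, 7, 4) = 4
n2 (MAX): max(1, 0, 4) = 4
root (MIN): min(5, 4) = 4

4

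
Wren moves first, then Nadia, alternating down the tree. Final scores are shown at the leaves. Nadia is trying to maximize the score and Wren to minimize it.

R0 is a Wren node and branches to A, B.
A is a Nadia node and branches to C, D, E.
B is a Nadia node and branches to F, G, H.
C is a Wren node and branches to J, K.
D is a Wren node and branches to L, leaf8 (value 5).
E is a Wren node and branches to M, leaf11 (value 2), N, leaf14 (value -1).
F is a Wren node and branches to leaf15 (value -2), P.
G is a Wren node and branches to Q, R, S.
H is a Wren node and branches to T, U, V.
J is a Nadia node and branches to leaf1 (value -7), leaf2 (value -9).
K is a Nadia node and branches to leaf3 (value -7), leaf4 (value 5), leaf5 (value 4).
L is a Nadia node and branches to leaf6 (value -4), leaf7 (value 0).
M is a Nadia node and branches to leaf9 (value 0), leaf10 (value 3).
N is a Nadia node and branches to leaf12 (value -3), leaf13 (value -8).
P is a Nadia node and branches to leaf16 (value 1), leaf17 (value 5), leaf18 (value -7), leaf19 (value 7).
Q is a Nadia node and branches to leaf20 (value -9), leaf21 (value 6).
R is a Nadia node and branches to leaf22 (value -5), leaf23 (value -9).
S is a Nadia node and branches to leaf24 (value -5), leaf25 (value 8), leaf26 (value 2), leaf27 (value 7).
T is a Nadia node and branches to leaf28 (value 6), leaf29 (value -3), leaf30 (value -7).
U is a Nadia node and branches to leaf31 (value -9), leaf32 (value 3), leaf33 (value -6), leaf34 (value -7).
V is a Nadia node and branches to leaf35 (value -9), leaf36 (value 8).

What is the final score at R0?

J (Nadia): max(-7, -9) = -7
K (Nadia): max(-7, 5, 4) = 5
C (Wren): min(-7, 5) = -7
L (Nadia): max(-4, 0) = 0
D (Wren): min(0, 5) = 0
M (Nadia): max(0, 3) = 3
N (Nadia): max(-3, -8) = -3
E (Wren): min(3, 2, -3, -1) = -3
A (Nadia): max(-7, 0, -3) = 0
P (Nadia): max(1, 5, -7, 7) = 7
F (Wren): min(-2, 7) = -2
Q (Nadia): max(-9, 6) = 6
R (Nadia): max(-5, -9) = -5
S (Nadia): max(-5, 8, 2, 7) = 8
G (Wren): min(6, -5, 8) = -5
T (Nadia): max(6, -3, -7) = 6
U (Nadia): max(-9, 3, -6, -7) = 3
V (Nadia): max(-9, 8) = 8
H (Wren): min(6, 3, 8) = 3
B (Nadia): max(-2, -5, 3) = 3
R0 (Wren): min(0, 3) = 0

0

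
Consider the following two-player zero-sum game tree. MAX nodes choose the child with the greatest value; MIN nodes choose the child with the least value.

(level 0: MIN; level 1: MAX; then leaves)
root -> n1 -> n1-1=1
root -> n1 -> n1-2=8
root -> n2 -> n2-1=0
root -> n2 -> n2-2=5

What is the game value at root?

5

n1 (MAX): max(1, 8) = 8
n2 (MAX): max(0, 5) = 5
root (MIN): min(8, 5) = 5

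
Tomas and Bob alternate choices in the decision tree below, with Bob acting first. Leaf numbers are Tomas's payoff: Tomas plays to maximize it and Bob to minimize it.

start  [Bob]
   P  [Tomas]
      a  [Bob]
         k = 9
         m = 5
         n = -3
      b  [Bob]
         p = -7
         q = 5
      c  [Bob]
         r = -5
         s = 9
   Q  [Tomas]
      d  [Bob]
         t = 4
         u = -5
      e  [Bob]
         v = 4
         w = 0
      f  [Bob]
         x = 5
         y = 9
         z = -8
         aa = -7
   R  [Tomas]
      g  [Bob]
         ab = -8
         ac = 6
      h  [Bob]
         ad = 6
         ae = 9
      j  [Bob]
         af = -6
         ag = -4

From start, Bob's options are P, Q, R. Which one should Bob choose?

a (Bob): min(9, 5, -3) = -3
b (Bob): min(-7, 5) = -7
c (Bob): min(-5, 9) = -5
P (Tomas): max(-3, -7, -5) = -3
d (Bob): min(4, -5) = -5
e (Bob): min(4, 0) = 0
f (Bob): min(5, 9, -8, -7) = -8
Q (Tomas): max(-5, 0, -8) = 0
g (Bob): min(-8, 6) = -8
h (Bob): min(6, 9) = 6
j (Bob): min(-6, -4) = -6
R (Tomas): max(-8, 6, -6) = 6
start (Bob): min(-3, 0, 6) = -3
Bob at start wants the lowest of {P=-3, Q=0, R=6}, so chooses P.

P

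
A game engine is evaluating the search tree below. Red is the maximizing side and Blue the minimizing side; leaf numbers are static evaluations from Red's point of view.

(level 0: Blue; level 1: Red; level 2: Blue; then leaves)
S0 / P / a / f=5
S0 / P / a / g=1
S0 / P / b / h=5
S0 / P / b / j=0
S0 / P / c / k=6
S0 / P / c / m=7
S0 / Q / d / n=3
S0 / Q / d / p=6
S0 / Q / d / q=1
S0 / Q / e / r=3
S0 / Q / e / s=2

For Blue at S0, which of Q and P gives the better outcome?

d (Blue): min(3, 6, 1) = 1
e (Blue): min(3, 2) = 2
Q (Red): max(1, 2) = 2
a (Blue): min(5, 1) = 1
b (Blue): min(5, 0) = 0
c (Blue): min(6, 7) = 6
P (Red): max(1, 0, 6) = 6
Blue prefers the lower value; Q=2, P=6. Q is better since 2 < 6.

Q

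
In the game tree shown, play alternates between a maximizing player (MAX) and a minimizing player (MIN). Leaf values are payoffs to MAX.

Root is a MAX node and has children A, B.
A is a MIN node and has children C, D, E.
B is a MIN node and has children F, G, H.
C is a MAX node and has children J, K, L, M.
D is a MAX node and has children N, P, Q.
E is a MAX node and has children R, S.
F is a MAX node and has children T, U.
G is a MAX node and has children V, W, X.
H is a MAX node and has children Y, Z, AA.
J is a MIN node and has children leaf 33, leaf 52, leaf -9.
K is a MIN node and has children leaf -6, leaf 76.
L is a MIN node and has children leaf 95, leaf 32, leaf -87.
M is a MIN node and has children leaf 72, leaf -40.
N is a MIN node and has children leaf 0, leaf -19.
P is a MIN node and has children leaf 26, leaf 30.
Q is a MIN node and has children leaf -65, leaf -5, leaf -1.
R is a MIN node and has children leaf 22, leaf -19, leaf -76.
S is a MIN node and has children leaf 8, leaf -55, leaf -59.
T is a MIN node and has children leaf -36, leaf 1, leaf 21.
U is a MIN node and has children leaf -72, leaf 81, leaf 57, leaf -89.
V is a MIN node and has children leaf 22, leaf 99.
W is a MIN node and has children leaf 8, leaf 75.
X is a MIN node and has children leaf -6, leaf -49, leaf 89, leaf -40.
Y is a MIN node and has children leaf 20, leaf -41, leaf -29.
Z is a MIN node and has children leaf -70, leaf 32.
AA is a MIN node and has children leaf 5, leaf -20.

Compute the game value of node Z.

Z (MIN): min(-70, 32) = -70

-70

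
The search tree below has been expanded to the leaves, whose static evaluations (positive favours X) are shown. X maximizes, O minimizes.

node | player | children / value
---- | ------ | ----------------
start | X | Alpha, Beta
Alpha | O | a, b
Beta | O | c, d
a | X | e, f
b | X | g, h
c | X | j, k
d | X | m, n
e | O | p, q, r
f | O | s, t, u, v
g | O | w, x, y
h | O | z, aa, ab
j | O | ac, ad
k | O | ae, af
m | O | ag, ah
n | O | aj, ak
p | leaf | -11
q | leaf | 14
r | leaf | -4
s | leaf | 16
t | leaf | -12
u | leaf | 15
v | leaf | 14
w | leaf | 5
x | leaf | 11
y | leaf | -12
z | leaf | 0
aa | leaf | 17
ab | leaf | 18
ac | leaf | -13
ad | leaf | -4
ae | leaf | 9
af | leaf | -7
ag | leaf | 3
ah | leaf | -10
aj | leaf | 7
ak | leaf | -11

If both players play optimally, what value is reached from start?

e (O): min(-11, 14, -4) = -11
f (O): min(16, -12, 15, 14) = -12
a (X): max(-11, -12) = -11
g (O): min(5, 11, -12) = -12
h (O): min(0, 17, 18) = 0
b (X): max(-12, 0) = 0
Alpha (O): min(-11, 0) = -11
j (O): min(-13, -4) = -13
k (O): min(9, -7) = -7
c (X): max(-13, -7) = -7
m (O): min(3, -10) = -10
n (O): min(7, -11) = -11
d (X): max(-10, -11) = -10
Beta (O): min(-7, -10) = -10
start (X): max(-11, -10) = -10

-10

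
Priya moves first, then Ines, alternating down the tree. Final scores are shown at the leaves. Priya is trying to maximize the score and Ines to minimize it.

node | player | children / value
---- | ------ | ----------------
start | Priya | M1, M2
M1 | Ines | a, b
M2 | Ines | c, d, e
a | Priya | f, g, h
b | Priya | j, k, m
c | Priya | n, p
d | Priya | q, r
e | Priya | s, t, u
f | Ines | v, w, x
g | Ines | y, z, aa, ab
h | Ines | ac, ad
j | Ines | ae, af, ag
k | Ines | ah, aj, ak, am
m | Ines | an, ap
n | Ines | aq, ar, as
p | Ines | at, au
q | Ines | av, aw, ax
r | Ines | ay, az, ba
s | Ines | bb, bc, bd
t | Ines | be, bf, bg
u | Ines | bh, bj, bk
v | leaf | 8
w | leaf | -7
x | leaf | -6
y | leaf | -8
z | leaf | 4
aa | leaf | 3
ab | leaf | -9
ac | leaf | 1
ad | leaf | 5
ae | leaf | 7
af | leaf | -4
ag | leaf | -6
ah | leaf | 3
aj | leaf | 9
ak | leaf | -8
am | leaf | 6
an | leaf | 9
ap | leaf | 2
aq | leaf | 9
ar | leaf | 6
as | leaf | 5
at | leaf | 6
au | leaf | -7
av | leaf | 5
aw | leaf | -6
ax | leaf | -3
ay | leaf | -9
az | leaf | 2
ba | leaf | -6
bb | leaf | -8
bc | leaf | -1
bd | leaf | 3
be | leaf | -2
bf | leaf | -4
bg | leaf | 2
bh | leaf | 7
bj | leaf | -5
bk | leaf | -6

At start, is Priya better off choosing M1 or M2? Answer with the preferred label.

M1

f (Ines): min(8, -7, -6) = -7
g (Ines): min(-8, 4, 3, -9) = -9
h (Ines): min(1, 5) = 1
a (Priya): max(-7, -9, 1) = 1
j (Ines): min(7, -4, -6) = -6
k (Ines): min(3, 9, -8, 6) = -8
m (Ines): min(9, 2) = 2
b (Priya): max(-6, -8, 2) = 2
M1 (Ines): min(1, 2) = 1
n (Ines): min(9, 6, 5) = 5
p (Ines): min(6, -7) = -7
c (Priya): max(5, -7) = 5
q (Ines): min(5, -6, -3) = -6
r (Ines): min(-9, 2, -6) = -9
d (Priya): max(-6, -9) = -6
s (Ines): min(-8, -1, 3) = -8
t (Ines): min(-2, -4, 2) = -4
u (Ines): min(7, -5, -6) = -6
e (Priya): max(-8, -4, -6) = -4
M2 (Ines): min(5, -6, -4) = -6
Priya prefers the higher value; M1=1, M2=-6. M1 is better since 1 > -6.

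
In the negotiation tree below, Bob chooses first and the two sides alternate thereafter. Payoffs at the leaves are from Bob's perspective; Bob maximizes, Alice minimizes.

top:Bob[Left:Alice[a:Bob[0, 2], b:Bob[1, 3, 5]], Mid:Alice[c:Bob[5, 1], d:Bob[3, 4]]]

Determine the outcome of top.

a (Bob): max(0, 2) = 2
b (Bob): max(1, 3, 5) = 5
Left (Alice): min(2, 5) = 2
c (Bob): max(5, 1) = 5
d (Bob): max(3, 4) = 4
Mid (Alice): min(5, 4) = 4
top (Bob): max(2, 4) = 4

4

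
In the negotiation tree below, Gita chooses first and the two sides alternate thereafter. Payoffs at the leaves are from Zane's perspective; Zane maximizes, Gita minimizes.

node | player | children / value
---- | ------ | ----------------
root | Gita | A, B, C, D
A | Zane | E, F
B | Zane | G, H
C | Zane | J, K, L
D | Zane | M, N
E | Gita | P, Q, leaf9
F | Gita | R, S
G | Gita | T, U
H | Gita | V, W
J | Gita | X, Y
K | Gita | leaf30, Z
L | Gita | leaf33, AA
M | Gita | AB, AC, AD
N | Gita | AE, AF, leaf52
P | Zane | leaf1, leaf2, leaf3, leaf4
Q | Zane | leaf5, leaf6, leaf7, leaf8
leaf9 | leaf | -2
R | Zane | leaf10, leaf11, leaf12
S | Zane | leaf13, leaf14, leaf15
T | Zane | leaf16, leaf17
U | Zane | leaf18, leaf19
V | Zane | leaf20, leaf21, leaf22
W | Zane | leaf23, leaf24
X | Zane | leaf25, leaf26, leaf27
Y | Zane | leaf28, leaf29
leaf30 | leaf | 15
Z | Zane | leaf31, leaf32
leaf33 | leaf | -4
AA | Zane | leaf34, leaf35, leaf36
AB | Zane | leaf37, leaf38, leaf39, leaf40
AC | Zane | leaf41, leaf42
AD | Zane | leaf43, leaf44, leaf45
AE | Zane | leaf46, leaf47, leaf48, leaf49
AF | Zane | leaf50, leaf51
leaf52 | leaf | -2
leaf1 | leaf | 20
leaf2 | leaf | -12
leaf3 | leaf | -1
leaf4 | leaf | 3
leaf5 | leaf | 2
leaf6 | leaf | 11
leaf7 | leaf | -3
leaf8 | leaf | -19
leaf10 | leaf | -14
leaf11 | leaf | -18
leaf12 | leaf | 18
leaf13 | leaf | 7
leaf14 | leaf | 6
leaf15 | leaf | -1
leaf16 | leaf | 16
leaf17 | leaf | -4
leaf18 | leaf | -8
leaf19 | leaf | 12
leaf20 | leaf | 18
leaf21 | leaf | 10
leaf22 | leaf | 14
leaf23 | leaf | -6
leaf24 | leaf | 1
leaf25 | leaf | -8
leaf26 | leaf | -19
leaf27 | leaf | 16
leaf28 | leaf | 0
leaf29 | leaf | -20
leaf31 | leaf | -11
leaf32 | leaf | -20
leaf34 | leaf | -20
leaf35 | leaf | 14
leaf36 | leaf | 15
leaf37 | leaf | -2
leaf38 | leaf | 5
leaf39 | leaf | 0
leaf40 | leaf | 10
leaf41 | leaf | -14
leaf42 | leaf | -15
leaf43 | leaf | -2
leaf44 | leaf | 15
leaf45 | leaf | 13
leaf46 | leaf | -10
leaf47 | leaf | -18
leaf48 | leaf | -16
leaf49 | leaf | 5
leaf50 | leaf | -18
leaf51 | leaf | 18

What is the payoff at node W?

1

W (Zane): max(-6, 1) = 1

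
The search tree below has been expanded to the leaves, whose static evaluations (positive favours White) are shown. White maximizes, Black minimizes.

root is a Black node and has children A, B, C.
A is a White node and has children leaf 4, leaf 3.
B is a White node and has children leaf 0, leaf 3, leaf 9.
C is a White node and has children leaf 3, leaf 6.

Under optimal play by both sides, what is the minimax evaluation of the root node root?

A (White): max(4, 3) = 4
B (White): max(0, 3, 9) = 9
C (White): max(3, 6) = 6
root (Black): min(4, 9, 6) = 4

4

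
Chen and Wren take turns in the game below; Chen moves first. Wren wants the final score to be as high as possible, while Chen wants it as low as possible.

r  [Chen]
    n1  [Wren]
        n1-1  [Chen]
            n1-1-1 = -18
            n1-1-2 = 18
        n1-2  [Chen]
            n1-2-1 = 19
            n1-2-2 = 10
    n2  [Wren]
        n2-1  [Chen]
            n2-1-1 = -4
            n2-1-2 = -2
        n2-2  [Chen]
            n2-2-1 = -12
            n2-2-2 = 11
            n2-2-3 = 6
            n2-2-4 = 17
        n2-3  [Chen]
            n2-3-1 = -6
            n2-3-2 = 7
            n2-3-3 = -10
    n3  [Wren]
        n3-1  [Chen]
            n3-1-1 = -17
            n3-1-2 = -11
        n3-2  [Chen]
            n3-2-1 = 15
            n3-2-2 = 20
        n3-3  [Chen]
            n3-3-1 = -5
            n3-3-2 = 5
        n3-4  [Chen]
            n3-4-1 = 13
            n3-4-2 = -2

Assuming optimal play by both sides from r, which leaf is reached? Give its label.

n1-1 (Chen): min(-18, 18) = -18
n1-2 (Chen): min(19, 10) = 10
n1 (Wren): max(-18, 10) = 10
n2-1 (Chen): min(-4, -2) = -4
n2-2 (Chen): min(-12, 11, 6, 17) = -12
n2-3 (Chen): min(-6, 7, -10) = -10
n2 (Wren): max(-4, -12, -10) = -4
n3-1 (Chen): min(-17, -11) = -17
n3-2 (Chen): min(15, 20) = 15
n3-3 (Chen): min(-5, 5) = -5
n3-4 (Chen): min(13, -2) = -2
n3 (Wren): max(-17, 15, -5, -2) = 15
r (Chen): min(10, -4, 15) = -4
At r, Chen picks n2 (lowest: -4).
At n2, Wren picks n2-1 (highest: -4).
At n2-1, Chen picks n2-1-1 (lowest: -4).
Terminal value -4.

n2-1-1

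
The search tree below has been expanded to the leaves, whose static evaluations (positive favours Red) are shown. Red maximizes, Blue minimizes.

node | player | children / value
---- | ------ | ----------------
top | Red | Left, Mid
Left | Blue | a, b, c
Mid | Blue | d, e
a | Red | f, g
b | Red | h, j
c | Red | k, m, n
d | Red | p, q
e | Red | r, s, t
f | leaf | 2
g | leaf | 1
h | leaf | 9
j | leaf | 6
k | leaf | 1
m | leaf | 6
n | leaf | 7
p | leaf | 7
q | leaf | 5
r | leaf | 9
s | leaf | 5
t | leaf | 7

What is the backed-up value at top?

7

a (Red): max(2, 1) = 2
b (Red): max(9, 6) = 9
c (Red): max(1, 6, 7) = 7
Left (Blue): min(2, 9, 7) = 2
d (Red): max(7, 5) = 7
e (Red): max(9, 5, 7) = 9
Mid (Blue): min(7, 9) = 7
top (Red): max(2, 7) = 7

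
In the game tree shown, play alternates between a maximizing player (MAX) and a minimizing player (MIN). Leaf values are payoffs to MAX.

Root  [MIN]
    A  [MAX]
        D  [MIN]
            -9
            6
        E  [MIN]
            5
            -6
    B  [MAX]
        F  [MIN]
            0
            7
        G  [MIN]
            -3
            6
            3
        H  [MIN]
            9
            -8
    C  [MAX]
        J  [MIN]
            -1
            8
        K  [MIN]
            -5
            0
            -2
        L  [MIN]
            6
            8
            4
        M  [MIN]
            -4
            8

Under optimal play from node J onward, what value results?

J (MIN): min(-1, 8) = -1

-1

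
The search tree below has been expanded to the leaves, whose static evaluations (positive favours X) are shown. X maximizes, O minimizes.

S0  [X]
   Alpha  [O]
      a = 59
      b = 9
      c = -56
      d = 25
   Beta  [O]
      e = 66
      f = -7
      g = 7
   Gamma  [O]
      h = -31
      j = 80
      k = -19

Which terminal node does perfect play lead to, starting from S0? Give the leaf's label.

Alpha (O): min(59, 9, -56, 25) = -56
Beta (O): min(66, -7, 7) = -7
Gamma (O): min(-31, 80, -19) = -31
S0 (X): max(-56, -7, -31) = -7
At S0, X picks Beta (highest: -7).
At Beta, O picks f (lowest: -7).
Terminal value -7.

f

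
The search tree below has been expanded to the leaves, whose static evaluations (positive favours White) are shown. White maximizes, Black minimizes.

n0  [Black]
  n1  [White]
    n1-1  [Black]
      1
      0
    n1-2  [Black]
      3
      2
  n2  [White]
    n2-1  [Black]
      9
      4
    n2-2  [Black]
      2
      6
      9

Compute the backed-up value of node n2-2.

n2-2 (Black): min(2, 6, 9) = 2

2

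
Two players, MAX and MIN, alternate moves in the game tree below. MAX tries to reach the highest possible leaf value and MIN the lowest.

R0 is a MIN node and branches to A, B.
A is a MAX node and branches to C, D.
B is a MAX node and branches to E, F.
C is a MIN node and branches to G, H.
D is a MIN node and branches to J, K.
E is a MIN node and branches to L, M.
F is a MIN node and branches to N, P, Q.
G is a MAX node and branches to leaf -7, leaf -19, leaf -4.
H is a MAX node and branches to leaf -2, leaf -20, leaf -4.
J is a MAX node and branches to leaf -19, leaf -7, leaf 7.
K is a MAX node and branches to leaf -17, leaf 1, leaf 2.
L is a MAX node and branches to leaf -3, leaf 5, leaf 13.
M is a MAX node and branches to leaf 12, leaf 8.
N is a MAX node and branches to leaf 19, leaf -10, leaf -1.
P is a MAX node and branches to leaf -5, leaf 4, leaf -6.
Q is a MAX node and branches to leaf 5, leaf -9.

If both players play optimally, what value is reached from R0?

2

G (MAX): max(-7, -19, -4) = -4
H (MAX): max(-2, -20, -4) = -2
C (MIN): min(-4, -2) = -4
J (MAX): max(-19, -7, 7) = 7
K (MAX): max(-17, 1, 2) = 2
D (MIN): min(7, 2) = 2
A (MAX): max(-4, 2) = 2
L (MAX): max(-3, 5, 13) = 13
M (MAX): max(12, 8) = 12
E (MIN): min(13, 12) = 12
N (MAX): max(19, -10, -1) = 19
P (MAX): max(-5, 4, -6) = 4
Q (MAX): max(5, -9) = 5
F (MIN): min(19, 4, 5) = 4
B (MAX): max(12, 4) = 12
R0 (MIN): min(2, 12) = 2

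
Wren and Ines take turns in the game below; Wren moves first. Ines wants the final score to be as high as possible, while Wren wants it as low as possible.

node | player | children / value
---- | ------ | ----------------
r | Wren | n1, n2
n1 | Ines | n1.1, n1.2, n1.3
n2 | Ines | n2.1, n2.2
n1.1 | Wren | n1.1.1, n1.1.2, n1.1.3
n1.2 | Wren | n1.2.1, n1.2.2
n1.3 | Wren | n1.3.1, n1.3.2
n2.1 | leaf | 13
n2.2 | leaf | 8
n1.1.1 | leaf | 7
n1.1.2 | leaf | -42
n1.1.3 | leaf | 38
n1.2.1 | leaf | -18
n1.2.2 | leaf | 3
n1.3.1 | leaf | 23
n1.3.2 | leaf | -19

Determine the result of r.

-18

n1.1 (Wren): min(7, -42, 38) = -42
n1.2 (Wren): min(-18, 3) = -18
n1.3 (Wren): min(23, -19) = -19
n1 (Ines): max(-42, -18, -19) = -18
n2 (Ines): max(13, 8) = 13
r (Wren): min(-18, 13) = -18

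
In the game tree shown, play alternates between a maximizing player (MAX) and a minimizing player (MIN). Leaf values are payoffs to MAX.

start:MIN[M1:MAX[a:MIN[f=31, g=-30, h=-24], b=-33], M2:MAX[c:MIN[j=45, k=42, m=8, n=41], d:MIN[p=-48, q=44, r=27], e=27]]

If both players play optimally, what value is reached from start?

a (MIN): min(31, -30, -24) = -30
M1 (MAX): max(-30, -33) = -30
c (MIN): min(45, 42, 8, 41) = 8
d (MIN): min(-48, 44, 27) = -48
M2 (MAX): max(8, -48, 27) = 27
start (MIN): min(-30, 27) = -30

-30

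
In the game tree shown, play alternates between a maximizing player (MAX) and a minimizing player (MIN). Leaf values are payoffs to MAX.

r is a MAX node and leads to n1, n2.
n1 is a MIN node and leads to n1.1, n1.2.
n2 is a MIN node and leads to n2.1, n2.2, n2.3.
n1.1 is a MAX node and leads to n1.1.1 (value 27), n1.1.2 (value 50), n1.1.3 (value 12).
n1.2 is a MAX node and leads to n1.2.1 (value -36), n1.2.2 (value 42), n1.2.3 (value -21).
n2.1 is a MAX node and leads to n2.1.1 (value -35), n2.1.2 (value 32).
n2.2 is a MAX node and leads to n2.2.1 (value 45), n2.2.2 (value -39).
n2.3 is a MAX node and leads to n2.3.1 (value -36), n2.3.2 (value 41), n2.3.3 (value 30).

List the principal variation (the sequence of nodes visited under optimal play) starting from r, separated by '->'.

n1.1 (MAX): max(27, 50, 12) = 50
n1.2 (MAX): max(-36, 42, -21) = 42
n1 (MIN): min(50, 42) = 42
n2.1 (MAX): max(-35, 32) = 32
n2.2 (MAX): max(45, -39) = 45
n2.3 (MAX): max(-36, 41, 30) = 41
n2 (MIN): min(32, 45, 41) = 32
r (MAX): max(42, 32) = 42
At r, MAX picks n1 (highest: 42).
At n1, MIN picks n1.2 (lowest: 42).
At n1.2, MAX picks n1.2.2 (highest: 42).
Terminal value 42.

r -> n1 -> n1.2 -> n1.2.2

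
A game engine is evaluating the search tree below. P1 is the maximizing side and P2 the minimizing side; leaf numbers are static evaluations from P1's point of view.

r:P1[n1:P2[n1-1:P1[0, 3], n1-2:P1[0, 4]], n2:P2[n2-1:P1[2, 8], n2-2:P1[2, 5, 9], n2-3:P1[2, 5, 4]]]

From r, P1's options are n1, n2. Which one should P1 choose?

n1-1 (P1): max(0, 3) = 3
n1-2 (P1): max(0, 4) = 4
n1 (P2): min(3, 4) = 3
n2-1 (P1): max(2, 8) = 8
n2-2 (P1): max(2, 5, 9) = 9
n2-3 (P1): max(2, 5, 4) = 5
n2 (P2): min(8, 9, 5) = 5
r (P1): max(3, 5) = 5
P1 at r wants the highest of {n1=3, n2=5}, so chooses n2.

n2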